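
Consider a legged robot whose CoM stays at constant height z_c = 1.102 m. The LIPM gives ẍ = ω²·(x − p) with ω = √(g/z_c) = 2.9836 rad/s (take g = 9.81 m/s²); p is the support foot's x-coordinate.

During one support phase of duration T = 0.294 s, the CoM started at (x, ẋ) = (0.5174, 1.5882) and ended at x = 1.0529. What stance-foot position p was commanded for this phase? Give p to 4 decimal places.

p = 0.5019

ωT = 2.9836·0.294 = 0.877178; cosh(ωT) = 1.410031, sinh(ωT) = 0.994076
x(T) = p + (x₀−p)·cosh(ωT) + (ẋ₀/ω)·sinh(ωT) ⇒ p·(1 − cosh) = x(T) − x₀·cosh − (ẋ₀/ω)·sinh
numerator   = 1.0529 − (0.5174)·1.410031 − (1.5882/2.9836)·0.994076 = -0.205806
denominator = 1 − 1.410031 = -0.410031
p = -0.205806 / -0.410031 = 0.5019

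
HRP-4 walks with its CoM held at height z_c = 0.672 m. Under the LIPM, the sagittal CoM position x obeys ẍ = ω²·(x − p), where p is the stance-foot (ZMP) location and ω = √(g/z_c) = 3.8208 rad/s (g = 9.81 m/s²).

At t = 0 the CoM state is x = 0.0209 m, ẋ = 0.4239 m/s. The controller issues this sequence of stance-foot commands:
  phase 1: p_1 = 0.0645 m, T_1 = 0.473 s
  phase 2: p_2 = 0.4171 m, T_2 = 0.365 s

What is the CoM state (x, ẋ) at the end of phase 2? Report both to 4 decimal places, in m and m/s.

x = 0.4868, ẋ = 0.6242

phase 1: p=0.0645, T=0.473, ωT=1.807238, cosh=3.128851, sinh=2.964745; start (x,ẋ)=(0.020900, 0.423900) → end (x,ẋ)=(0.257007, 0.832433)
phase 2: p=0.4171, T=0.365, ωT=1.394592, cosh=2.140631, sinh=1.892697; start (x,ẋ)=(0.257007, 0.832433) → end (x,ẋ)=(0.486759, 0.624198)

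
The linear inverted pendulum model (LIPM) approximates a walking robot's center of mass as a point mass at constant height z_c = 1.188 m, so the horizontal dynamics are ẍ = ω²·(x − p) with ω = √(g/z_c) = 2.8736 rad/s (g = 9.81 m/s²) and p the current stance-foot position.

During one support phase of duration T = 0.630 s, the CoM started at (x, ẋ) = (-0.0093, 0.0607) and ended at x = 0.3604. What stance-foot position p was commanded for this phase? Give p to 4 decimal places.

p = -0.1528

ωT = 2.8736·0.630 = 1.810368; cosh(ωT) = 3.138145, sinh(ωT) = 2.974551
x(T) = p + (x₀−p)·cosh(ωT) + (ẋ₀/ω)·sinh(ωT) ⇒ p·(1 − cosh) = x(T) − x₀·cosh − (ẋ₀/ω)·sinh
numerator   = 0.3604 − (-0.0093)·3.138145 − (0.0607/2.8736)·2.974551 = 0.326752
denominator = 1 − 3.138145 = -2.138145
p = 0.326752 / -2.138145 = -0.1528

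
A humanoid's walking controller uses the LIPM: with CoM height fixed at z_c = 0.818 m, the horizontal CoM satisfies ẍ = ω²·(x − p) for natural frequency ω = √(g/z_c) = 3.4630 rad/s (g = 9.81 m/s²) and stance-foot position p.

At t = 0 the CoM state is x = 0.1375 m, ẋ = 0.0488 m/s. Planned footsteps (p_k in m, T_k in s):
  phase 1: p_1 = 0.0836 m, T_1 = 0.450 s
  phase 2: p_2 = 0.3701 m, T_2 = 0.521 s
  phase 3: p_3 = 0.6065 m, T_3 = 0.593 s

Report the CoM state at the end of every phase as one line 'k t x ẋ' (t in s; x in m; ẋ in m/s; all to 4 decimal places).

phase 1: p=0.0836, T=0.450, ωT=1.558350, cosh=2.480729, sinh=2.270246; start (x,ẋ)=(0.137500, 0.048800) → end (x,ẋ)=(0.249303, 0.544814)
phase 2: p=0.3701, T=0.521, ωT=1.804223, cosh=3.119926, sinh=2.955323; start (x,ẋ)=(0.249303, 0.544814) → end (x,ẋ)=(0.458167, 0.463511)
phase 3: p=0.6065, T=0.593, ωT=2.053559, cosh=3.961937, sinh=3.833659; start (x,ẋ)=(0.458167, 0.463511) → end (x,ẋ)=(0.531937, -0.132860)

1 0.4500 0.2493 0.5448
2 0.9710 0.4582 0.4635
3 1.5640 0.5319 -0.1329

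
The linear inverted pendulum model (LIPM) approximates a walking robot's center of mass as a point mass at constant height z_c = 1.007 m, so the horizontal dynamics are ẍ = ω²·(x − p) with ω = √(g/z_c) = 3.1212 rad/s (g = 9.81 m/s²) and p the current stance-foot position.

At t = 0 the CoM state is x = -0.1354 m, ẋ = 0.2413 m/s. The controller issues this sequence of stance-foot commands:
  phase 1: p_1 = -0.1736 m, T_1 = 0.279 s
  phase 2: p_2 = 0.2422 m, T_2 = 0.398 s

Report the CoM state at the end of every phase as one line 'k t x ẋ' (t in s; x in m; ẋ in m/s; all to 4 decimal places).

phase 1: p=-0.1736, T=0.279, ωT=0.870815, cosh=1.403733, sinh=0.985123; start (x,ẋ)=(-0.135400, 0.241300) → end (x,ẋ)=(-0.043818, 0.456177)
phase 2: p=0.2422, T=0.398, ωT=1.242238, cosh=1.876046, sinh=1.587308; start (x,ẋ)=(-0.043818, 0.456177) → end (x,ẋ)=(-0.062390, -0.561210)

1 0.2790 -0.0438 0.4562
2 0.6770 -0.0624 -0.5612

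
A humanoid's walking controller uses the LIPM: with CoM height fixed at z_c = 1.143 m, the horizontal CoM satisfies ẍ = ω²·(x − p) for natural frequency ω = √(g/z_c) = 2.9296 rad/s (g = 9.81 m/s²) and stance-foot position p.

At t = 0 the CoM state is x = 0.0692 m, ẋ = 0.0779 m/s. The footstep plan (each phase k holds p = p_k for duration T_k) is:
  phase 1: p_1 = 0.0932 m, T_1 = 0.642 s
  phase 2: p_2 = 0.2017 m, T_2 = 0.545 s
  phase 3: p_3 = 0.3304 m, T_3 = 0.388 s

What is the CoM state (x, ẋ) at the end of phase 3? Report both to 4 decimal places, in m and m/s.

x = -0.5984, ẋ = -2.5780

phase 1: p=0.0932, T=0.642, ωT=1.880803, cosh=3.355619, sinh=3.203152; start (x,ẋ)=(0.069200, 0.077900) → end (x,ẋ)=(0.097839, 0.036188)
phase 2: p=0.2017, T=0.545, ωT=1.596632, cosh=2.569478, sinh=2.366901; start (x,ẋ)=(0.097839, 0.036188) → end (x,ẋ)=(-0.035931, -0.627195)
phase 3: p=0.3304, T=0.388, ωT=1.136685, cosh=1.718650, sinh=1.397769; start (x,ẋ)=(-0.035931, -0.627195) → end (x,ẋ)=(-0.598443, -2.578021)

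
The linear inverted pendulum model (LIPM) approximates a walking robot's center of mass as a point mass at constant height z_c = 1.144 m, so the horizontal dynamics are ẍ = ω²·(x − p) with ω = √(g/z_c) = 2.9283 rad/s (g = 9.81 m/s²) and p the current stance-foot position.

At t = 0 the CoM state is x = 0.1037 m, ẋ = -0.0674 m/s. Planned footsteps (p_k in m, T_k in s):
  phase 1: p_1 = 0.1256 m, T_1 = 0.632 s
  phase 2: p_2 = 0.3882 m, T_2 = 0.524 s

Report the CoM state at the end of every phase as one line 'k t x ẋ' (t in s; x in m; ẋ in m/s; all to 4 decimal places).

1 0.6320 -0.0172 -0.4188
2 1.1560 -0.9121 -3.6421

phase 1: p=0.1256, T=0.632, ωT=1.850686, cosh=3.260655, sinh=3.103526; start (x,ẋ)=(0.103700, -0.067400) → end (x,ẋ)=(-0.017241, -0.418797)
phase 2: p=0.3882, T=0.524, ωT=1.534429, cosh=2.427128, sinh=2.211549; start (x,ẋ)=(-0.017241, -0.418797) → end (x,ẋ)=(-0.912147, -3.642144)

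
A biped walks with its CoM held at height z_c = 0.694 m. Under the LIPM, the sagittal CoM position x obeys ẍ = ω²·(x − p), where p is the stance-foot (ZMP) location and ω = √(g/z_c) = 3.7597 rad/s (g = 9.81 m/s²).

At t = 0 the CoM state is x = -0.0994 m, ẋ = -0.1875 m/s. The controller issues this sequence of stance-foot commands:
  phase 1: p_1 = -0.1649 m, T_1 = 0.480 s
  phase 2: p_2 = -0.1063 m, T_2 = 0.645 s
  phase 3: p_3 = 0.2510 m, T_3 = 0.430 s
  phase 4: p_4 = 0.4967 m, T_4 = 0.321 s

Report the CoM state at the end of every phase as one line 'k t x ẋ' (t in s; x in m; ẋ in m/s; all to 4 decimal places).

1 0.4800 -0.1079 0.1429
2 1.1250 0.0976 0.7798
3 1.5550 0.3512 0.6460
4 1.8760 0.4932 0.3436

phase 1: p=-0.1649, T=0.480, ωT=1.804656, cosh=3.121206, sinh=2.956675; start (x,ẋ)=(-0.099400, -0.187500) → end (x,ẋ)=(-0.107913, 0.142886)
phase 2: p=-0.1063, T=0.645, ωT=2.425007, cosh=5.695390, sinh=5.606913; start (x,ẋ)=(-0.107913, 0.142886) → end (x,ẋ)=(0.097599, 0.779780)
phase 3: p=0.2510, T=0.430, ωT=1.616671, cosh=2.617428, sinh=2.418869; start (x,ẋ)=(0.097599, 0.779780) → end (x,ẋ)=(0.351170, 0.645959)
phase 4: p=0.4967, T=0.321, ωT=1.206864, cosh=1.821059, sinh=1.521925; start (x,ẋ)=(0.351170, 0.645959) → end (x,ẋ)=(0.493165, 0.343610)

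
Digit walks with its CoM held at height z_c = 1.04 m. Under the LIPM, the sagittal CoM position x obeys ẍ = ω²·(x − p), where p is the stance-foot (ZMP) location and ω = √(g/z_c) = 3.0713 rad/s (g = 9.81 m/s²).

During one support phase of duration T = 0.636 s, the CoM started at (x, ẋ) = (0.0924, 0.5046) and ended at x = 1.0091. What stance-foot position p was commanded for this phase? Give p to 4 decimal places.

ωT = 3.0713·0.636 = 1.953347; cosh(ωT) = 3.597025, sinh(ωT) = 3.455226
x(T) = p + (x₀−p)·cosh(ωT) + (ẋ₀/ω)·sinh(ωT) ⇒ p·(1 − cosh) = x(T) − x₀·cosh − (ẋ₀/ω)·sinh
numerator   = 1.0091 − (0.0924)·3.597025 − (0.5046/3.0713)·3.455226 = 0.109058
denominator = 1 − 3.597025 = -2.597025
p = 0.109058 / -2.597025 = -0.0420

p = -0.0420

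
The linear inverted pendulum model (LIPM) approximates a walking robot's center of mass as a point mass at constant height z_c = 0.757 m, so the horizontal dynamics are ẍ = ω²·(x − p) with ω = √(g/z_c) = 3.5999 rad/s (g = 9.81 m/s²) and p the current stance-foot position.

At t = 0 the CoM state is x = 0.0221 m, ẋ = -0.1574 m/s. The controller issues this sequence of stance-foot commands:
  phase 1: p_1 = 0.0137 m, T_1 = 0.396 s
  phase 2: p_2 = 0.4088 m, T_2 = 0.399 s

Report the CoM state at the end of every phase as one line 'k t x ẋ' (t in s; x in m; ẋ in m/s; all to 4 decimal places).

phase 1: p=0.0137, T=0.396, ωT=1.425560, cosh=2.200281, sinh=1.959907; start (x,ẋ)=(0.022100, -0.157400) → end (x,ẋ)=(-0.053512, -0.287058)
phase 2: p=0.4088, T=0.399, ωT=1.436360, cosh=2.221576, sinh=1.983785; start (x,ẋ)=(-0.053512, -0.287058) → end (x,ẋ)=(-0.776449, -3.939285)

1 0.3960 -0.0535 -0.2871
2 0.7950 -0.7764 -3.9393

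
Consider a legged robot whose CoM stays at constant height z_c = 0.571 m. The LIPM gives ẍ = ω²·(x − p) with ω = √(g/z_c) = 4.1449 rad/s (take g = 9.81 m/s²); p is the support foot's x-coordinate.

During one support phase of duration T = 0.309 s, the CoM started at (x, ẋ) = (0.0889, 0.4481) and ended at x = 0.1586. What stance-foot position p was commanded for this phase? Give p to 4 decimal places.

ωT = 4.1449·0.309 = 1.280774; cosh(ωT) = 1.938624, sinh(ωT) = 1.660801
x(T) = p + (x₀−p)·cosh(ωT) + (ẋ₀/ω)·sinh(ωT) ⇒ p·(1 − cosh) = x(T) − x₀·cosh − (ẋ₀/ω)·sinh
numerator   = 0.1586 − (0.0889)·1.938624 − (0.4481/4.1449)·1.660801 = -0.193291
denominator = 1 − 1.938624 = -0.938624
p = -0.193291 / -0.938624 = 0.2059

p = 0.2059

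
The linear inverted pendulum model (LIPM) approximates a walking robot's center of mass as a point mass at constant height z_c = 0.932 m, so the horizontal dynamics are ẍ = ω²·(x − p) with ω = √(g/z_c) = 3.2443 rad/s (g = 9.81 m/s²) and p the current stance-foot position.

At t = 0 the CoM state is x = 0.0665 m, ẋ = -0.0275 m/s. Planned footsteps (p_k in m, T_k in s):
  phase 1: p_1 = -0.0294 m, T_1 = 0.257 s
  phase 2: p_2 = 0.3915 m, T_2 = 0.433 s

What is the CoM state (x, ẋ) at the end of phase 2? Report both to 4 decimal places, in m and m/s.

x = -0.1021, ẋ = -1.3023

phase 1: p=-0.0294, T=0.257, ωT=0.833785, cosh=1.368209, sinh=0.933807; start (x,ẋ)=(0.066500, -0.027500) → end (x,ẋ)=(0.093896, 0.252908)
phase 2: p=0.3915, T=0.433, ωT=1.404782, cosh=2.160029, sinh=1.914609; start (x,ẋ)=(0.093896, 0.252908) → end (x,ẋ)=(-0.102081, -1.302298)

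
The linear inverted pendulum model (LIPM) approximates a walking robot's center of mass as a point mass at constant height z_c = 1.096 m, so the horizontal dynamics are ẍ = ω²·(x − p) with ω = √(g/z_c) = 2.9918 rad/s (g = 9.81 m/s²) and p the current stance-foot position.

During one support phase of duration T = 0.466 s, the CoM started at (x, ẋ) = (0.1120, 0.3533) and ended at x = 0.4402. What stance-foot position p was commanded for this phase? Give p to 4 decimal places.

p = 0.0201

ωT = 2.9918·0.466 = 1.394179; cosh(ωT) = 2.139850, sinh(ωT) = 1.891813
x(T) = p + (x₀−p)·cosh(ωT) + (ẋ₀/ω)·sinh(ωT) ⇒ p·(1 − cosh) = x(T) − x₀·cosh − (ẋ₀/ω)·sinh
numerator   = 0.4402 − (0.1120)·2.139850 − (0.3533/2.9918)·1.891813 = -0.022866
denominator = 1 − 2.139850 = -1.139850
p = -0.022866 / -1.139850 = 0.0201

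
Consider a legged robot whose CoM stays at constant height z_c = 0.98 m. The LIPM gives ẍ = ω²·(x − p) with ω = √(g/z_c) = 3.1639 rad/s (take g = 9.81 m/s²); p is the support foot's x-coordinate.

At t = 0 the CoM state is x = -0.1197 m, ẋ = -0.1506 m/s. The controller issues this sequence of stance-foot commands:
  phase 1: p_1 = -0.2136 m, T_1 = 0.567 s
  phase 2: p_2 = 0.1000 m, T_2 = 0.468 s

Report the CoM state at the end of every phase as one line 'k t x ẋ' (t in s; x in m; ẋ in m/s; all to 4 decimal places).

phase 1: p=-0.2136, T=0.567, ωT=1.793931, cosh=3.089675, sinh=2.923370; start (x,ẋ)=(-0.119700, -0.150600) → end (x,ẋ)=(-0.062630, 0.403200)
phase 2: p=0.1000, T=0.468, ωT=1.480705, cosh=2.311761, sinh=2.084284; start (x,ẋ)=(-0.062630, 0.403200) → end (x,ẋ)=(-0.010347, -0.140360)

1 0.5670 -0.0626 0.4032
2 1.0350 -0.0103 -0.1404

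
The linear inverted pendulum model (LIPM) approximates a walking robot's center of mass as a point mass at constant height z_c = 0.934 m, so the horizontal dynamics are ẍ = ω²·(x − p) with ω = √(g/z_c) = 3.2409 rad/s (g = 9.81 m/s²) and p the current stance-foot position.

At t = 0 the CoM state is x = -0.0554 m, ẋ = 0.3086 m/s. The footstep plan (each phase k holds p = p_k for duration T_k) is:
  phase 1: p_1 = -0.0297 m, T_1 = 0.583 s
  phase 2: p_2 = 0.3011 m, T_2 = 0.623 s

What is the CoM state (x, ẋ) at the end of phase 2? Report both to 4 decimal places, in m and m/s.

x = 0.7642, ẋ = 1.6510

phase 1: p=-0.0297, T=0.583, ωT=1.889445, cosh=3.383425, sinh=3.232269; start (x,ẋ)=(-0.055400, 0.308600) → end (x,ẋ)=(0.191124, 0.774906)
phase 2: p=0.3011, T=0.623, ωT=2.019081, cosh=3.832088, sinh=3.699310; start (x,ẋ)=(0.191124, 0.774906) → end (x,ẋ)=(0.764175, 1.650995)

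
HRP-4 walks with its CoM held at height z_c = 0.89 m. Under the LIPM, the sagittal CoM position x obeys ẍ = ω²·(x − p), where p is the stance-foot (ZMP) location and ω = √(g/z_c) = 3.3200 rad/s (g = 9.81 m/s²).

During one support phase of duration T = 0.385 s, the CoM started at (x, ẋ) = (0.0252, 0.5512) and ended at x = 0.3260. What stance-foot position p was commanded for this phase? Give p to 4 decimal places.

p = -0.0025

ωT = 3.3200·0.385 = 1.278200; cosh(ωT) = 1.934355, sinh(ωT) = 1.655817
x(T) = p + (x₀−p)·cosh(ωT) + (ẋ₀/ω)·sinh(ωT) ⇒ p·(1 − cosh) = x(T) − x₀·cosh − (ẋ₀/ω)·sinh
numerator   = 0.3260 − (0.0252)·1.934355 − (0.5512/3.3200)·1.655817 = 0.002349
denominator = 1 − 1.934355 = -0.934355
p = 0.002349 / -0.934355 = -0.0025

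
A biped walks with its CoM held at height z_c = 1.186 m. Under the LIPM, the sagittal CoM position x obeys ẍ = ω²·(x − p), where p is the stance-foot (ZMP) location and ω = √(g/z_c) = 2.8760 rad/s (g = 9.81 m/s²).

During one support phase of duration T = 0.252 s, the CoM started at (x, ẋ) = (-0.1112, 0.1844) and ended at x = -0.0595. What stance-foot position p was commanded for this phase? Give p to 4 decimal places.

p = -0.1150

ωT = 2.8760·0.252 = 0.724752; cosh(ωT) = 1.274332, sinh(ωT) = 0.789887
x(T) = p + (x₀−p)·cosh(ωT) + (ẋ₀/ω)·sinh(ωT) ⇒ p·(1 − cosh) = x(T) − x₀·cosh − (ẋ₀/ω)·sinh
numerator   = -0.0595 − (-0.1112)·1.274332 − (0.1844/2.8760)·0.789887 = 0.031561
denominator = 1 − 1.274332 = -0.274332
p = 0.031561 / -0.274332 = -0.1150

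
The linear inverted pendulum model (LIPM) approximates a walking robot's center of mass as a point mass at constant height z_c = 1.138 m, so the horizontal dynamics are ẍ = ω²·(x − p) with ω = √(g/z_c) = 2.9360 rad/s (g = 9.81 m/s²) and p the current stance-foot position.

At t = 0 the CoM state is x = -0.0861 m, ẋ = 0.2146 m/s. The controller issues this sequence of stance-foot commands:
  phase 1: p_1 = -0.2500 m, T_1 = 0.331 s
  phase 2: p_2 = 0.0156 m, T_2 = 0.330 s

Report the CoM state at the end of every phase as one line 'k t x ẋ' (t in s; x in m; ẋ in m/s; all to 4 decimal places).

phase 1: p=-0.2500, T=0.331, ωT=0.971816, cosh=1.510567, sinh=1.132172; start (x,ẋ)=(-0.086100, 0.214600) → end (x,ẋ)=(0.080335, 0.868981)
phase 2: p=0.0156, T=0.330, ωT=0.968880, cosh=1.507250, sinh=1.127742; start (x,ẋ)=(0.080335, 0.868981) → end (x,ẋ)=(0.446955, 1.524113)

1 0.3310 0.0803 0.8690
2 0.6610 0.4470 1.5241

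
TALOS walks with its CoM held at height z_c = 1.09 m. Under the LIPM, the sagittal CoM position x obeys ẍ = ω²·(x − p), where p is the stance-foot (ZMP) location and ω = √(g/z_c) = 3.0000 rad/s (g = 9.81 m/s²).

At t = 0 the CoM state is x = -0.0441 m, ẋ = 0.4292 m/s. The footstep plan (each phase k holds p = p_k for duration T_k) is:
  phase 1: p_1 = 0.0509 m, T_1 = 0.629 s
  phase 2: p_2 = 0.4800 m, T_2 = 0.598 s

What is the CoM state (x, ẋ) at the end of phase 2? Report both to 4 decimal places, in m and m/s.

x = 0.1049, ẋ = -0.8932

phase 1: p=0.0509, T=0.629, ωT=1.887000, cosh=3.375533, sinh=3.224007; start (x,ẋ)=(-0.044100, 0.429200) → end (x,ẋ)=(0.191472, 0.529937)
phase 2: p=0.4800, T=0.598, ωT=1.794000, cosh=3.089876, sinh=2.923582; start (x,ẋ)=(0.191472, 0.529937) → end (x,ẋ)=(0.104923, -0.893164)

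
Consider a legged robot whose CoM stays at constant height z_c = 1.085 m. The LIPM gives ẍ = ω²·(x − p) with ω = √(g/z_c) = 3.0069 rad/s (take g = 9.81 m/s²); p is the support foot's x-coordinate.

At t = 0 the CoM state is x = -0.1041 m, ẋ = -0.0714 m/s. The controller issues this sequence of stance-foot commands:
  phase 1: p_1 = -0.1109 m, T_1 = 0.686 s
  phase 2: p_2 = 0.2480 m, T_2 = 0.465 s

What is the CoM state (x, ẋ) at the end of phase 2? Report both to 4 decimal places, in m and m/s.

phase 1: p=-0.1109, T=0.686, ωT=2.062733, cosh=3.997276, sinh=3.870170; start (x,ẋ)=(-0.104100, -0.071400) → end (x,ẋ)=(-0.175617, -0.206272)
phase 2: p=0.2480, T=0.465, ωT=1.398208, cosh=2.147490, sinh=1.900451; start (x,ẋ)=(-0.175617, -0.206272) → end (x,ẋ)=(-0.792084, -2.863714)

x = -0.7921, ẋ = -2.8637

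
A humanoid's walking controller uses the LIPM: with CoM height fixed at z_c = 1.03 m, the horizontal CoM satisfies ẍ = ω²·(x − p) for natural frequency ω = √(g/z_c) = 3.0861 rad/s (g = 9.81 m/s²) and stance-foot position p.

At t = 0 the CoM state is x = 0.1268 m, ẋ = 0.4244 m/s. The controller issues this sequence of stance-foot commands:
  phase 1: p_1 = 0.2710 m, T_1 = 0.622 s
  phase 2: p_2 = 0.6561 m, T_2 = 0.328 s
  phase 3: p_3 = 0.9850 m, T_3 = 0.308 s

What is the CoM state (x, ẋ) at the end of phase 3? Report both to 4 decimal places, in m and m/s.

phase 1: p=0.2710, T=0.622, ωT=1.919554, cosh=3.482295, sinh=3.335623; start (x,ẋ)=(0.126800, 0.424400) → end (x,ẋ)=(0.227567, -0.006518)
phase 2: p=0.6561, T=0.328, ωT=1.012241, cosh=1.557582, sinh=1.194178; start (x,ẋ)=(0.227567, -0.006518) → end (x,ẋ)=(-0.013897, -1.589447)
phase 3: p=0.9850, T=0.308, ωT=0.950519, cosh=1.486796, sinh=1.100256; start (x,ẋ)=(-0.013897, -1.589447) → end (x,ẋ)=(-1.066825, -5.754936)

x = -1.0668, ẋ = -5.7549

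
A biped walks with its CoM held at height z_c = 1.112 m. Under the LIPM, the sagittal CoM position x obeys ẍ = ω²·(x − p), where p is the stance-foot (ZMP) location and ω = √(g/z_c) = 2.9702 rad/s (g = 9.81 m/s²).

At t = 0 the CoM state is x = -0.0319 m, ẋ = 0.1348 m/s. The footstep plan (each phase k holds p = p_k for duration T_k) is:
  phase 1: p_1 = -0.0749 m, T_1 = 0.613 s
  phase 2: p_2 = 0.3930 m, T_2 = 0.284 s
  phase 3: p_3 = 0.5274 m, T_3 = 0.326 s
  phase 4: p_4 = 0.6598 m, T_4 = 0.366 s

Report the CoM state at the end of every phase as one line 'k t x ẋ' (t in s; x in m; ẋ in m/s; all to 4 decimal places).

phase 1: p=-0.0749, T=0.613, ωT=1.820733, cosh=3.169144, sinh=3.007237; start (x,ẋ)=(-0.031900, 0.134800) → end (x,ẋ)=(0.197854, 0.811281)
phase 2: p=0.3930, T=0.284, ωT=0.843537, cosh=1.377380, sinh=0.947194; start (x,ẋ)=(0.197854, 0.811281) → end (x,ẋ)=(0.382927, 0.568427)
phase 3: p=0.5274, T=0.326, ωT=0.968285, cosh=1.506579, sinh=1.126846; start (x,ẋ)=(0.382927, 0.568427) → end (x,ẋ)=(0.525391, 0.372835)
phase 4: p=0.6598, T=0.366, ωT=1.087093, cosh=1.651418, sinh=1.314223; start (x,ẋ)=(0.525391, 0.372835) → end (x,ẋ)=(0.602803, 0.091041)

1 0.6130 0.1979 0.8113
2 0.8970 0.3829 0.5684
3 1.2230 0.5254 0.3728
4 1.5890 0.6028 0.0910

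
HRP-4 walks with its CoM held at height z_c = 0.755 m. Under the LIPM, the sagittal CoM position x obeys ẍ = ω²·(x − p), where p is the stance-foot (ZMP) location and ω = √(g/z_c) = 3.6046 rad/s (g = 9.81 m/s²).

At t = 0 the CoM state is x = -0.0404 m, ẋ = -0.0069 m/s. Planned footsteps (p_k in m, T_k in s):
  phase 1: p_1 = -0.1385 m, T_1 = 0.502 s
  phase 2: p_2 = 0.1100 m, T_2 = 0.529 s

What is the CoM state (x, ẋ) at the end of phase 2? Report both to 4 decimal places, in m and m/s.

x = 1.2336, ẋ = 4.1745

phase 1: p=-0.1385, T=0.502, ωT=1.809509, cosh=3.135592, sinh=2.971857; start (x,ẋ)=(-0.040400, -0.006900) → end (x,ẋ)=(0.163413, 1.029247)
phase 2: p=0.1100, T=0.529, ωT=1.906833, cosh=3.440144, sinh=3.291594; start (x,ẋ)=(0.163413, 1.029247) → end (x,ẋ)=(1.233619, 4.174493)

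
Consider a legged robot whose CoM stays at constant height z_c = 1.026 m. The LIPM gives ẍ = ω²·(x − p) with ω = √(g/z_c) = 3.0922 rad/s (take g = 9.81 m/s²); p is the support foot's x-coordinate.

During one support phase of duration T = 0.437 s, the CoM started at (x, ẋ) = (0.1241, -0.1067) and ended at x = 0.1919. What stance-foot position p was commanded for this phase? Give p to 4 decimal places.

p = 0.0016

ωT = 3.0922·0.437 = 1.351291; cosh(ωT) = 2.060658, sinh(ωT) = 1.801752
x(T) = p + (x₀−p)·cosh(ωT) + (ẋ₀/ω)·sinh(ωT) ⇒ p·(1 − cosh) = x(T) − x₀·cosh − (ẋ₀/ω)·sinh
numerator   = 0.1919 − (0.1241)·2.060658 − (-0.1067/3.0922)·1.801752 = -0.001656
denominator = 1 − 2.060658 = -1.060658
p = -0.001656 / -1.060658 = 0.0016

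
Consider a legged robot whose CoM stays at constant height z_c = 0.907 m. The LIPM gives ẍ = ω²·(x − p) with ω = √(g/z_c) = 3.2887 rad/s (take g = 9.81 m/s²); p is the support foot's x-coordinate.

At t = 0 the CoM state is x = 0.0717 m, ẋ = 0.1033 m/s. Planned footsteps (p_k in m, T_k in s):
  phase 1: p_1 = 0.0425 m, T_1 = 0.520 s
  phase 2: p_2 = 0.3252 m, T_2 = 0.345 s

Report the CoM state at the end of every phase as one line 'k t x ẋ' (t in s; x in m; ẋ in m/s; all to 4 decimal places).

phase 1: p=0.0425, T=0.520, ωT=1.710124, cosh=2.855245, sinh=2.674402; start (x,ẋ)=(0.071700, 0.103300) → end (x,ẋ)=(0.209878, 0.551770)
phase 2: p=0.3252, T=0.345, ωT=1.134601, cosh=1.715742, sinh=1.394192; start (x,ẋ)=(0.209878, 0.551770) → end (x,ẋ)=(0.361251, 0.417933)

1 0.5200 0.2099 0.5518
2 0.8650 0.3613 0.4179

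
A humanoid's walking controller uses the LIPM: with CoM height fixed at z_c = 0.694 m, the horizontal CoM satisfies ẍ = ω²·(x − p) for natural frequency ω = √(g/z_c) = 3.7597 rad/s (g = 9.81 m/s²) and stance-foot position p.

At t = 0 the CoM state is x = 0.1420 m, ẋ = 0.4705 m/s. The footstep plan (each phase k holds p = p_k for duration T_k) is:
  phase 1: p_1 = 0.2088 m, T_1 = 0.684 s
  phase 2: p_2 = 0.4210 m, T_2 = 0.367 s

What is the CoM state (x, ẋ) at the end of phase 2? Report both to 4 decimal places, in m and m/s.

phase 1: p=0.2088, T=0.684, ωT=2.571635, cosh=6.581806, sinh=6.505396; start (x,ẋ)=(0.142000, 0.470500) → end (x,ẋ)=(0.583240, 1.462923)
phase 2: p=0.4210, T=0.367, ωT=1.379810, cosh=2.112886, sinh=1.861260; start (x,ẋ)=(0.583240, 1.462923) → end (x,ẋ)=(1.488022, 4.226308)

x = 1.4880, ẋ = 4.2263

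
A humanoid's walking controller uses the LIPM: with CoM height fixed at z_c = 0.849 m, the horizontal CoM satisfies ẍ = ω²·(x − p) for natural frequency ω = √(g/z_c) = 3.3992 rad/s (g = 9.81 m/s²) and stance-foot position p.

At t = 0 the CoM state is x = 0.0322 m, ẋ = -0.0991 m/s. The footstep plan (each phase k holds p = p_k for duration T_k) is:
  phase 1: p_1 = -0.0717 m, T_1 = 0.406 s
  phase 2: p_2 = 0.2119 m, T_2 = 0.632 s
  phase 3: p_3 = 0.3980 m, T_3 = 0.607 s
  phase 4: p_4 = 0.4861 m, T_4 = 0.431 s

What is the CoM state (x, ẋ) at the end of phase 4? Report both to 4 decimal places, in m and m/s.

phase 1: p=-0.0717, T=0.406, ωT=1.380075, cosh=2.113380, sinh=1.861820; start (x,ẋ)=(0.032200, -0.099100) → end (x,ẋ)=(0.093601, 0.448116)
phase 2: p=0.2119, T=0.632, ωT=2.148294, cosh=4.343456, sinh=4.226773; start (x,ẋ)=(0.093601, 0.448116) → end (x,ẋ)=(0.255288, 0.246691)
phase 3: p=0.3980, T=0.607, ωT=2.063314, cosh=3.999525, sinh=3.872493; start (x,ẋ)=(0.255288, 0.246691) → end (x,ẋ)=(0.108258, -0.891930)
phase 4: p=0.4861, T=0.431, ωT=1.465055, cosh=2.279424, sinh=2.048358; start (x,ẋ)=(0.108258, -0.891930) → end (x,ẋ)=(-0.912640, -4.663919)

x = -0.9126, ẋ = -4.6639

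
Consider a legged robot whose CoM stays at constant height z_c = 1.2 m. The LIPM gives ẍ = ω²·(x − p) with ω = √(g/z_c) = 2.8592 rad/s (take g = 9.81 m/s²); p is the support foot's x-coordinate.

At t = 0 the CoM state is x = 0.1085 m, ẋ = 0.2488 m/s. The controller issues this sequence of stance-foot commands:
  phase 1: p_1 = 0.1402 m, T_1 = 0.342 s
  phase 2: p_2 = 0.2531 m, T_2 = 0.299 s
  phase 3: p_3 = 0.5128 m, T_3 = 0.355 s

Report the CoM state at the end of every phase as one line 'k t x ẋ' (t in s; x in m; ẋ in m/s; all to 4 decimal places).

phase 1: p=0.1402, T=0.342, ωT=0.977846, cosh=1.517422, sinh=1.141302; start (x,ẋ)=(0.108500, 0.248800) → end (x,ẋ)=(0.191411, 0.274091)
phase 2: p=0.2531, T=0.299, ωT=0.854901, cosh=1.388233, sinh=0.962908; start (x,ẋ)=(0.191411, 0.274091) → end (x,ẋ)=(0.259768, 0.210663)
phase 3: p=0.5128, T=0.355, ωT=1.015016, cosh=1.560902, sinh=1.198505; start (x,ẋ)=(0.259768, 0.210663) → end (x,ẋ)=(0.206146, -0.538258)

1 0.3420 0.1914 0.2741
2 0.6410 0.2598 0.2107
3 0.9960 0.2061 -0.5383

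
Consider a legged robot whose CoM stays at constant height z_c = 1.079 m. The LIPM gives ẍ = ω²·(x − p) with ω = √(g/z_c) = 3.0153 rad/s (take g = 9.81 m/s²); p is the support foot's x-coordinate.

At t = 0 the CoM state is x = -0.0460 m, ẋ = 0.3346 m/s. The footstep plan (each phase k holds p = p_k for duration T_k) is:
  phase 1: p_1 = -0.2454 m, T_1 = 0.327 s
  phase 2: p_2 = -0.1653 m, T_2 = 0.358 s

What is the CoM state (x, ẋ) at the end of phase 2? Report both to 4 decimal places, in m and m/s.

phase 1: p=-0.2454, T=0.327, ωT=0.986003, cosh=1.526782, sinh=1.153717; start (x,ẋ)=(-0.046000, 0.334600) → end (x,ẋ)=(0.187065, 1.204535)
phase 2: p=-0.1653, T=0.358, ωT=1.079477, cosh=1.641457, sinh=1.301684; start (x,ẋ)=(0.187065, 1.204535) → end (x,ẋ)=(0.933082, 3.360215)

x = 0.9331, ẋ = 3.3602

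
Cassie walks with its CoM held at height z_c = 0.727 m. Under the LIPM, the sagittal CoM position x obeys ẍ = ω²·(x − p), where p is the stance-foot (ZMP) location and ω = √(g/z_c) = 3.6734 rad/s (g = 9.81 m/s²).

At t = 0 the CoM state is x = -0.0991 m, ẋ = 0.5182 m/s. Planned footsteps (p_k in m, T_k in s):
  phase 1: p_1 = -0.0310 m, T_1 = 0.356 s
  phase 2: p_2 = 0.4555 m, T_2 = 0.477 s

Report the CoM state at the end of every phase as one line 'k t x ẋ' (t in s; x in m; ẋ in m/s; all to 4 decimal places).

1 0.3560 0.0756 0.5995
2 0.8330 -0.2164 -2.1223

phase 1: p=-0.0310, T=0.356, ωT=1.307730, cosh=1.984102, sinh=1.713669; start (x,ẋ)=(-0.099100, 0.518200) → end (x,ẋ)=(0.075627, 0.599473)
phase 2: p=0.4555, T=0.477, ωT=1.752212, cosh=2.970367, sinh=2.796977; start (x,ẋ)=(0.075627, 0.599473) → end (x,ẋ)=(-0.216416, -2.122320)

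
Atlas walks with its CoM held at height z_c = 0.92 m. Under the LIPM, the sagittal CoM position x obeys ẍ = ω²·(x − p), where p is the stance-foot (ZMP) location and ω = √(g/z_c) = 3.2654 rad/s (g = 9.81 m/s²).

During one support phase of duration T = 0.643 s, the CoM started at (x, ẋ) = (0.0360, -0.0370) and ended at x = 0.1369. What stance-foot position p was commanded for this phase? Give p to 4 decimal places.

ωT = 3.2654·0.643 = 2.099652; cosh(ωT) = 4.142915, sinh(ωT) = 4.020416
x(T) = p + (x₀−p)·cosh(ωT) + (ẋ₀/ω)·sinh(ωT) ⇒ p·(1 − cosh) = x(T) − x₀·cosh − (ẋ₀/ω)·sinh
numerator   = 0.1369 − (0.0360)·4.142915 − (-0.0370/3.2654)·4.020416 = 0.033310
denominator = 1 − 4.142915 = -3.142915
p = 0.033310 / -3.142915 = -0.0106

p = -0.0106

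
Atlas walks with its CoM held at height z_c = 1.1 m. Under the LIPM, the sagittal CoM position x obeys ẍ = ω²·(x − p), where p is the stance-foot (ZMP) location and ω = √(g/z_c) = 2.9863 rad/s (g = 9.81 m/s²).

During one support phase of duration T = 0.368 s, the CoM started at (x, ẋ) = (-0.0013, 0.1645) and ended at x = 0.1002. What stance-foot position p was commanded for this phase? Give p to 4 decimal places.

ωT = 2.9863·0.368 = 1.098958; cosh(ωT) = 1.667128, sinh(ωT) = 1.333910
x(T) = p + (x₀−p)·cosh(ωT) + (ẋ₀/ω)·sinh(ωT) ⇒ p·(1 − cosh) = x(T) − x₀·cosh − (ẋ₀/ω)·sinh
numerator   = 0.1002 − (-0.0013)·1.667128 − (0.1645/2.9863)·1.333910 = 0.028889
denominator = 1 − 1.667128 = -0.667128
p = 0.028889 / -0.667128 = -0.0433

p = -0.0433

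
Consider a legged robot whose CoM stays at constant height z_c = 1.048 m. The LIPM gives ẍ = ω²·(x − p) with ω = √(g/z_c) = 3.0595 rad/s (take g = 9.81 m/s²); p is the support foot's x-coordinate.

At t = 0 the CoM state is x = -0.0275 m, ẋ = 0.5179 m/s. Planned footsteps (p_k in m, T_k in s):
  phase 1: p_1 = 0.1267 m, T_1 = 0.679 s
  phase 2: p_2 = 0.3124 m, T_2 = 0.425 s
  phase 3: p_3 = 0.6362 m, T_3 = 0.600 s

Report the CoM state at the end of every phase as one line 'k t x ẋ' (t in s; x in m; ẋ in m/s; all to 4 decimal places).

phase 1: p=0.1267, T=0.679, ωT=2.077400, cosh=4.054472, sinh=3.929216; start (x,ẋ)=(-0.027500, 0.517900) → end (x,ẋ)=(0.166623, 0.246105)
phase 2: p=0.3124, T=0.425, ωT=1.300287, cosh=1.971403, sinh=1.698949; start (x,ẋ)=(0.166623, 0.246105) → end (x,ẋ)=(0.161677, -0.272569)
phase 3: p=0.6362, T=0.600, ωT=1.835700, cosh=3.214512, sinh=3.055010; start (x,ẋ)=(0.161677, -0.272569) → end (x,ẋ)=(-1.161329, -5.311449)

1 0.6790 0.1666 0.2461
2 1.1040 0.1617 -0.2726
3 1.7040 -1.1613 -5.3114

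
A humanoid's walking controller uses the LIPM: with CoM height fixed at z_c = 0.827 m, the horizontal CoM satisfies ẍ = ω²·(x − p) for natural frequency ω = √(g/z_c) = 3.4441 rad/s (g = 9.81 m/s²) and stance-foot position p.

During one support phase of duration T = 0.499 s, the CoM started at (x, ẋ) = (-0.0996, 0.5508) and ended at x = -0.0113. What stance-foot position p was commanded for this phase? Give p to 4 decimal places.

p = 0.0832

ωT = 3.4441·0.499 = 1.718606; cosh(ωT) = 2.878032, sinh(ωT) = 2.698716
x(T) = p + (x₀−p)·cosh(ωT) + (ẋ₀/ω)·sinh(ωT) ⇒ p·(1 − cosh) = x(T) − x₀·cosh − (ẋ₀/ω)·sinh
numerator   = -0.0113 − (-0.0996)·2.878032 − (0.5508/3.4441)·2.698716 = -0.156242
denominator = 1 − 2.878032 = -1.878032
p = -0.156242 / -1.878032 = 0.0832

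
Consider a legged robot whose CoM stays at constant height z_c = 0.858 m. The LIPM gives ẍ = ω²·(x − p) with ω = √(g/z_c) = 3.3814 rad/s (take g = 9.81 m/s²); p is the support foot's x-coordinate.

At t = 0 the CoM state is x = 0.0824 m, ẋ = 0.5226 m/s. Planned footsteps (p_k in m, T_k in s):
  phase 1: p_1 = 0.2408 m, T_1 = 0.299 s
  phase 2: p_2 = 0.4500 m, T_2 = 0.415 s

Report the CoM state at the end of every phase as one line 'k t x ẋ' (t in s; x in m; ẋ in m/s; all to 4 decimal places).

1 0.2990 0.1786 0.1746
2 0.7140 -0.0368 -1.3775

phase 1: p=0.2408, T=0.299, ωT=1.011039, cosh=1.556147, sinh=1.192307; start (x,ẋ)=(0.082400, 0.522600) → end (x,ẋ)=(0.178579, 0.174627)
phase 2: p=0.4500, T=0.415, ωT=1.403281, cosh=2.157158, sinh=1.911369; start (x,ẋ)=(0.178579, 0.174627) → end (x,ẋ)=(-0.036789, -1.377525)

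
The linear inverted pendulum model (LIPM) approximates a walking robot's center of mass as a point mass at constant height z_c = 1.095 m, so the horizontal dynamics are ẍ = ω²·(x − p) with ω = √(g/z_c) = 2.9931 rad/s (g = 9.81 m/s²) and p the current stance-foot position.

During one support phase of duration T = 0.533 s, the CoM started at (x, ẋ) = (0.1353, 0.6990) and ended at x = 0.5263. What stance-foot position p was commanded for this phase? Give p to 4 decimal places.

p = 0.2381

ωT = 2.9931·0.533 = 1.595322; cosh(ωT) = 2.566380, sinh(ωT) = 2.363537
x(T) = p + (x₀−p)·cosh(ωT) + (ẋ₀/ω)·sinh(ωT) ⇒ p·(1 − cosh) = x(T) − x₀·cosh − (ẋ₀/ω)·sinh
numerator   = 0.5263 − (0.1353)·2.566380 − (0.6990/2.9931)·2.363537 = -0.372905
denominator = 1 − 2.566380 = -1.566380
p = -0.372905 / -1.566380 = 0.2381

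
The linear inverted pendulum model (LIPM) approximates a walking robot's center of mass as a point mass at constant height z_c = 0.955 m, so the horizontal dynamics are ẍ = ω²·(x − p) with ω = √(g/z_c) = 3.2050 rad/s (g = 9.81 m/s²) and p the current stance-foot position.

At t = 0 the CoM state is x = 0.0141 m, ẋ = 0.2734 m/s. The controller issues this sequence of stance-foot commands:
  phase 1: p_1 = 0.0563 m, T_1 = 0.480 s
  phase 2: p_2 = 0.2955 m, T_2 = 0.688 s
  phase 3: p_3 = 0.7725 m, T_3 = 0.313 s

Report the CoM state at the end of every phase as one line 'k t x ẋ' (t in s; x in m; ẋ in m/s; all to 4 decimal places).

phase 1: p=0.0563, T=0.480, ωT=1.538400, cosh=2.435929, sinh=2.221204; start (x,ẋ)=(0.014100, 0.273400) → end (x,ẋ)=(0.142982, 0.365563)
phase 2: p=0.2955, T=0.688, ωT=2.205040, cosh=4.590430, sinh=4.480184; start (x,ẋ)=(0.142982, 0.365563) → end (x,ẋ)=(0.106387, -0.511916)
phase 3: p=0.7725, T=0.313, ωT=1.003165, cosh=1.546808, sinh=1.180091; start (x,ẋ)=(0.106387, -0.511916) → end (x,ẋ)=(-0.446338, -3.311203)

1 0.4800 0.1430 0.3656
2 1.1680 0.1064 -0.5119
3 1.4810 -0.4463 -3.3112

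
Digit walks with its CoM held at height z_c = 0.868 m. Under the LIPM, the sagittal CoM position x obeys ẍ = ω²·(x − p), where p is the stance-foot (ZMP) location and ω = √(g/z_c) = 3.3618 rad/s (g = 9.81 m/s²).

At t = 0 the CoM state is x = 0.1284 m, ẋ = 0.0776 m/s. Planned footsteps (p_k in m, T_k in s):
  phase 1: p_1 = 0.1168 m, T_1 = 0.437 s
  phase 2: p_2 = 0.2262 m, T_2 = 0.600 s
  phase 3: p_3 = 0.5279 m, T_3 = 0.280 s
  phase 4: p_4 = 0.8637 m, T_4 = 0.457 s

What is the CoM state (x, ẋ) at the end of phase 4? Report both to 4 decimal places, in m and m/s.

x = 0.0863, ẋ = -2.2811

phase 1: p=0.1168, T=0.437, ωT=1.469107, cosh=2.287741, sinh=2.057610; start (x,ẋ)=(0.128400, 0.077600) → end (x,ẋ)=(0.190833, 0.257769)
phase 2: p=0.2262, T=0.600, ωT=2.017080, cosh=3.824694, sinh=3.691651; start (x,ẋ)=(0.190833, 0.257769) → end (x,ẋ)=(0.373994, 0.546967)
phase 3: p=0.5279, T=0.280, ωT=0.941304, cosh=1.476720, sinh=1.086602; start (x,ẋ)=(0.373994, 0.546967) → end (x,ẋ)=(0.477415, 0.245508)
phase 4: p=0.8637, T=0.457, ωT=1.536343, cosh=2.431364, sinh=2.216197; start (x,ẋ)=(0.477415, 0.245508) → end (x,ẋ)=(0.086346, -2.281064)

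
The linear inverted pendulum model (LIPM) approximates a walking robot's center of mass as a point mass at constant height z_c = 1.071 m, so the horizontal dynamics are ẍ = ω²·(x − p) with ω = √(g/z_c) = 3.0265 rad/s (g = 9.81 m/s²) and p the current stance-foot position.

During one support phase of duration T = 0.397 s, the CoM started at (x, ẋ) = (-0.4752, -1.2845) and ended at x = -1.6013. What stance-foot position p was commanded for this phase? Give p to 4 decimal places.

p = 0.1205

ωT = 3.0265·0.397 = 1.201520; cosh(ωT) = 1.812953, sinh(ωT) = 1.512216
x(T) = p + (x₀−p)·cosh(ωT) + (ẋ₀/ω)·sinh(ωT) ⇒ p·(1 − cosh) = x(T) − x₀·cosh − (ẋ₀/ω)·sinh
numerator   = -1.6013 − (-0.4752)·1.812953 − (-1.2845/3.0265)·1.512216 = -0.097974
denominator = 1 − 1.812953 = -0.812953
p = -0.097974 / -0.812953 = 0.1205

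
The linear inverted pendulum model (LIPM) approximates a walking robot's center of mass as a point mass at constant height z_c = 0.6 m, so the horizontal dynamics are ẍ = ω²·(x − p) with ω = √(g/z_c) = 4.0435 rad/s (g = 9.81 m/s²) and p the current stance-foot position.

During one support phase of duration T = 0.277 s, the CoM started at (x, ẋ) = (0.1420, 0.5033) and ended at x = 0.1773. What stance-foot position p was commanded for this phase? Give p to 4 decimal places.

p = 0.3363

ωT = 4.0435·0.277 = 1.120050; cosh(ωT) = 1.695635, sinh(ωT) = 1.369371
x(T) = p + (x₀−p)·cosh(ωT) + (ẋ₀/ω)·sinh(ωT) ⇒ p·(1 − cosh) = x(T) − x₀·cosh − (ẋ₀/ω)·sinh
numerator   = 0.1773 − (0.1420)·1.695635 − (0.5033/4.0435)·1.369371 = -0.233928
denominator = 1 − 1.695635 = -0.695635
p = -0.233928 / -0.695635 = 0.3363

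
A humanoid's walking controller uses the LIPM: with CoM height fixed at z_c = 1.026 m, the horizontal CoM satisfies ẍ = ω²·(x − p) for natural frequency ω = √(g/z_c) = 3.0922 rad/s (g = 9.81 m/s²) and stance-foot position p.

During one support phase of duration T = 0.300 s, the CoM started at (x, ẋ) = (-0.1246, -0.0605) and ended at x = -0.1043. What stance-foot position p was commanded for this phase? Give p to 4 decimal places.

ωT = 3.0922·0.300 = 0.927660; cosh(ωT) = 1.462032, sinh(ωT) = 1.066554
x(T) = p + (x₀−p)·cosh(ωT) + (ẋ₀/ω)·sinh(ωT) ⇒ p·(1 − cosh) = x(T) − x₀·cosh − (ẋ₀/ω)·sinh
numerator   = -0.1043 − (-0.1246)·1.462032 − (-0.0605/3.0922)·1.066554 = 0.098737
denominator = 1 − 1.462032 = -0.462032
p = 0.098737 / -0.462032 = -0.2137

p = -0.2137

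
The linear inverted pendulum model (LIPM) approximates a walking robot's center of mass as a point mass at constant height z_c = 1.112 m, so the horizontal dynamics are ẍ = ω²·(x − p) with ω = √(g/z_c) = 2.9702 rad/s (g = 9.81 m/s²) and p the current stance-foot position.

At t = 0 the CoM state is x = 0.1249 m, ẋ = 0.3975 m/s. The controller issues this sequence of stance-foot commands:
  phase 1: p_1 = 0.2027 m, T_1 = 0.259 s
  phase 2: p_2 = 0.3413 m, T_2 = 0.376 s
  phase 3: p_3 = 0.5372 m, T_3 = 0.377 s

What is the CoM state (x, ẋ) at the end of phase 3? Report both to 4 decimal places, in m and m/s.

phase 1: p=0.2027, T=0.259, ωT=0.769282, cosh=1.310781, sinh=0.847435; start (x,ẋ)=(0.124900, 0.397500) → end (x,ẋ)=(0.214133, 0.325209)
phase 2: p=0.3413, T=0.376, ωT=1.116795, cosh=1.691187, sinh=1.363860; start (x,ẋ)=(0.214133, 0.325209) → end (x,ẋ)=(0.275566, 0.034843)
phase 3: p=0.5372, T=0.377, ωT=1.119765, cosh=1.695246, sinh=1.368889; start (x,ẋ)=(0.275566, 0.034843) → end (x,ẋ)=(0.109725, -1.004702)

x = 0.1097, ẋ = -1.0047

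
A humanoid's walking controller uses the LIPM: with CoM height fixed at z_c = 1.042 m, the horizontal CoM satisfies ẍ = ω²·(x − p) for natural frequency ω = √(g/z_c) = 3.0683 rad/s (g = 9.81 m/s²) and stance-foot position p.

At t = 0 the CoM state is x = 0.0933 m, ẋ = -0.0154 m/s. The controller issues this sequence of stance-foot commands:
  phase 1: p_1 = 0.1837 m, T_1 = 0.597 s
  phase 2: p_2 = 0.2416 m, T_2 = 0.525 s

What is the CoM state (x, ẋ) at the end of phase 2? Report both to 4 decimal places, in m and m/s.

phase 1: p=0.1837, T=0.597, ωT=1.831775, cosh=3.202546, sinh=3.042417; start (x,ẋ)=(0.093300, -0.015400) → end (x,ẋ)=(-0.121080, -0.893207)
phase 2: p=0.2416, T=0.525, ωT=1.610858, cosh=2.603410, sinh=2.403693; start (x,ẋ)=(-0.121080, -0.893207) → end (x,ẋ)=(-1.402340, -5.000243)

x = -1.4023, ẋ = -5.0002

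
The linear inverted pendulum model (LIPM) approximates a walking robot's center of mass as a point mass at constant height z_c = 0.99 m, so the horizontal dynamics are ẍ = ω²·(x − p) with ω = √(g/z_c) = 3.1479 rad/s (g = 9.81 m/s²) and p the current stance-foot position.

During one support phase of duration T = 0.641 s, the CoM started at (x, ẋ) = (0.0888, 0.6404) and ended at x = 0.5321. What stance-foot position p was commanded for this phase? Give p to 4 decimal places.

p = 0.1978

ωT = 3.1479·0.641 = 2.017804; cosh(ωT) = 3.827368, sinh(ωT) = 3.694421
x(T) = p + (x₀−p)·cosh(ωT) + (ẋ₀/ω)·sinh(ωT) ⇒ p·(1 − cosh) = x(T) − x₀·cosh − (ẋ₀/ω)·sinh
numerator   = 0.5321 − (0.0888)·3.827368 − (0.6404/3.1479)·3.694421 = -0.559353
denominator = 1 − 3.827368 = -2.827368
p = -0.559353 / -2.827368 = 0.1978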